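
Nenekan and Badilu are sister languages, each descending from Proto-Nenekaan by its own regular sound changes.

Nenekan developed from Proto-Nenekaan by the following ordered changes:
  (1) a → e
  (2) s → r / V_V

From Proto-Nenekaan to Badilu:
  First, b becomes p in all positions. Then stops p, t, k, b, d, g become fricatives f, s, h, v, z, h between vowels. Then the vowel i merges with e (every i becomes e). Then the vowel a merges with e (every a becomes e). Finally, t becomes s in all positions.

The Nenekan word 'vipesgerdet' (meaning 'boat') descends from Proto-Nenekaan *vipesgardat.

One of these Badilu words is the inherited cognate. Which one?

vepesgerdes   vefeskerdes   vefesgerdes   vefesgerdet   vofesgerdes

Badilu: *vipesgardat
  vipesgardat (rule 1 does not apply)
  vipesgardat → vifesgardat   [intervocalic lenition]
  vifesgardat → vefesgardat   [vowel merger]
  vefesgardat → vefesgerdet   [vowel merger]
  vefesgerdet → vefesgerdes   [unconditioned shift]
  giving Badilu vefesgerdes.
The other candidates each miss or misapply at least one Badilu change.

vefesgerdes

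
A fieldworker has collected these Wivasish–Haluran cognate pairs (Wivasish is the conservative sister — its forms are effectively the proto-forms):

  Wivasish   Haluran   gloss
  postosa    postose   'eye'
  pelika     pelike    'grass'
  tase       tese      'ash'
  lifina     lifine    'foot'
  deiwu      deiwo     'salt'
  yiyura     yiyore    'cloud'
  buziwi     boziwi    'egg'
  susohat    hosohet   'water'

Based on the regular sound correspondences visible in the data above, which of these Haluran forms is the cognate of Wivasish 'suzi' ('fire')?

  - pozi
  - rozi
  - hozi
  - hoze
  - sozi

hozi

susohat ~ hosohet — Wivasish s corresponds to Haluran h word-initially before a back vowel.
buziwi ~ boziwi, susohat ~ hosohet — Wivasish u corresponds to Haluran o after a consonant, before a consonant other than r, m, n, p, b, f, v.
Applying these to Wivasish 'suzi':
  suzi → huzi   (s→h word-initially before a back vowel)
  huzi → hozi   (u→o after a consonant, before a consonant other than r, m, n, p, b, f, v)
So the Haluran cognate is 'hozi'.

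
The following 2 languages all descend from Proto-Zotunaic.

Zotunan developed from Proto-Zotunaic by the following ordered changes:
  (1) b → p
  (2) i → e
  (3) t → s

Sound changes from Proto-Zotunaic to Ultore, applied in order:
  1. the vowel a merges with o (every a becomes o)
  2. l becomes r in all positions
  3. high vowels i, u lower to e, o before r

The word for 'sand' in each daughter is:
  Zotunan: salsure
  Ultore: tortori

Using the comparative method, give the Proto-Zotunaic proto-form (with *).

*talturi

Position 7: Zotunan has e, Ultore has i. Ultore preserves i here (none of its changes turn any other segment into i), so the proto-segment is *i.
Position 3: Zotunan has l, Ultore has r. Zotunan preserves l here (none of its changes turn any other segment into l), so the proto-segment is *l.
Verify the candidate proto-form against each daughter:
Zotunan: *talturi
  talturi (rule 1 does not apply)
  talturi → talture   [vowel merger]
  talture → salsure   [unconditioned shift]
  giving Zotunan salsure.
Ultore: *talturi
  talturi → tolturi   [vowel merger]
  tolturi → torturi   [unconditioned shift]
  torturi → tortori   [pre-rhotic lowering]
  giving Ultore tortori.
No other proto-form is consistent with every reflex, so the reconstruction is *talturi.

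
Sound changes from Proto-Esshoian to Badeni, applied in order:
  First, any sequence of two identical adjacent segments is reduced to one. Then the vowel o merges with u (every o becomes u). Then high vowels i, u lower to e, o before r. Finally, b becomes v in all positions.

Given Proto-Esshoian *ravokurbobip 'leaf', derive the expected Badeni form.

ravukorvuvip

Badeni: start from *ravokurbobip.
  rule 1: no change — ravokurbobip
  rule 2 (vowel merger): ravokurbobip → ravukurbubip
  rule 3 (pre-rhotic lowering): ravukurbubip → ravukorbubip
  rule 4 (unconditioned shift): ravukorbubip → ravukorvuvip
  ⇒ Badeni ravukorvuvip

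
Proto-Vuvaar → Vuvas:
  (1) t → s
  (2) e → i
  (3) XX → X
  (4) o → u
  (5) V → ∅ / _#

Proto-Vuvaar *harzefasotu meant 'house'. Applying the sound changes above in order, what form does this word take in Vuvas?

Vuvas: *harzefasotu
  harzefasotu → harzefasosu   [unconditioned shift]
  harzefasosu → harzifasosu   [vowel merger]
  harzifasosu (rule 3 does not apply)
  harzifasosu → harzifasusu   [vowel merger]
  harzifasusu → harzifasus   [apocope]
  giving Vuvas harzifasus.

harzifasus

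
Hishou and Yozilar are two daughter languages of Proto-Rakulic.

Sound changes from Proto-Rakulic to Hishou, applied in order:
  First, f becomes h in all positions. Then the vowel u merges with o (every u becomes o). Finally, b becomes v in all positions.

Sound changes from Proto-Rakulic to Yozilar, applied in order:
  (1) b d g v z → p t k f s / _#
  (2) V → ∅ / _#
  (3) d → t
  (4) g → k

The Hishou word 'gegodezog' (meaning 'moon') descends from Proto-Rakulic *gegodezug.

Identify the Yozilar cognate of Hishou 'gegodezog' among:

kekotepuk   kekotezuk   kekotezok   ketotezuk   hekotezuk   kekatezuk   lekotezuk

Yozilar: start from *gegodezug.
  rule 1 (final devoicing): gegodezug → gegodezuk
  rule 2: no change — gegodezuk
  rule 3 (unconditioned shift): gegodezuk → gegotezuk
  rule 4 (unconditioned shift): gegotezuk → kekotezuk
  ⇒ Yozilar kekotezuk
Only 'kekotezuk' matches the regular Yozilar development of *gegodezug.

kekotezuk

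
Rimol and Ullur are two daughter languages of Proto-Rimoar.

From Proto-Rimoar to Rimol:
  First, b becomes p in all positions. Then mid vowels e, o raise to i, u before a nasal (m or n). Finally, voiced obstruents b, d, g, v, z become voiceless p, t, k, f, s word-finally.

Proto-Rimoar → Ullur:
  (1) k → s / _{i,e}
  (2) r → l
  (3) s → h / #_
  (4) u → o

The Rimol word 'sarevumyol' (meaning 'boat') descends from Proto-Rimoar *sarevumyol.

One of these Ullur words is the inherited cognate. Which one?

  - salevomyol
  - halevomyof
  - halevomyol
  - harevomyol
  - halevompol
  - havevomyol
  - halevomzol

Ullur: start from *sarevumyol.
  rule 1: no change — sarevumyol
  rule 2 (unconditioned shift): sarevumyol → salevumyol
  rule 3 (debuccalisation): salevumyol → halevumyol
  rule 4 (vowel merger): halevumyol → halevomyol
  ⇒ Ullur halevomyol
Among the options, 'halevomyol' alone shows every Ullur change applied in order.

halevomyol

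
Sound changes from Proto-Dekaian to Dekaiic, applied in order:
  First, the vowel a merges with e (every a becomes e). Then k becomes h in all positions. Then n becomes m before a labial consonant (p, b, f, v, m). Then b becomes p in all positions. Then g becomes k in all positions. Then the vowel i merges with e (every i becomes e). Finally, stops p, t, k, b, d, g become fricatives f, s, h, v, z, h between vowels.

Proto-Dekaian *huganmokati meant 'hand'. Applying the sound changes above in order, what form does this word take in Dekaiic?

huhemmohese

Dekaiic: *huganmokati > hugenmoketi > hugenmoheti > hugemmoheti > hukemmoheti > hukemmohete > huhemmohese  (by vowel merger, unconditioned shift, nasal place assimilation, unconditioned shift, vowel merger, intervocalic lenition)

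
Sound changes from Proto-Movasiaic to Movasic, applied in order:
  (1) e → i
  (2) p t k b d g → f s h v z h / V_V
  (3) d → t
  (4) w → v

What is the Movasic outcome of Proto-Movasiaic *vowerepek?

Movasic: *vowerepek > vowiripik > vowirifik > vovirifik  (by vowel merger, intervocalic lenition, unconditioned shift)

vovirifik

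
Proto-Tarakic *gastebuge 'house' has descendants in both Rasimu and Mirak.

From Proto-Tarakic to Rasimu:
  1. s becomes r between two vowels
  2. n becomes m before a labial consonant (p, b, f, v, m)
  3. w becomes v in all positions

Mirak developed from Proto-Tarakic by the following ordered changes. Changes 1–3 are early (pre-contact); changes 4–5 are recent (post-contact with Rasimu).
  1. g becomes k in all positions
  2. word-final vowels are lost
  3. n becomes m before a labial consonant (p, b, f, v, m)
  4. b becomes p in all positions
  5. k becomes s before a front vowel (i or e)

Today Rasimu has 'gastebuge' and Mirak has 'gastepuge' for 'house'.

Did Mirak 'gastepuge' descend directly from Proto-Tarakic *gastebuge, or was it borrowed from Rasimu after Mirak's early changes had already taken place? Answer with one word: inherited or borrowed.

If inherited, *gastebuge would pass through all of Mirak's changes:
Mirak: start from *gastebuge.
  rule 1 (unconditioned shift): gastebuge → kastebuke
  rule 2 (apocope): kastebuke → kastebuk
  rule 3: no change — kastebuk
  rule 4 (unconditioned shift): kastebuk → kastepuk
  rule 5: no change — kastepuk
  ⇒ Mirak kastepuk
If borrowed from Rasimu 'gastebuge' after the early changes, it would undergo only the recent ones:
  rule 4 (unconditioned shift): gastebuge → gastepuge
  rule 5 (palatalisation): no change (gastepuge)
  ⇒ as a loan: gastepuge
Mirak 'gastepuge' matches the loan outcome 'gastepuge', not the inherited 'kastepuk' — it skipped the early Mirak changes, so it was borrowed from Rasimu.

borrowed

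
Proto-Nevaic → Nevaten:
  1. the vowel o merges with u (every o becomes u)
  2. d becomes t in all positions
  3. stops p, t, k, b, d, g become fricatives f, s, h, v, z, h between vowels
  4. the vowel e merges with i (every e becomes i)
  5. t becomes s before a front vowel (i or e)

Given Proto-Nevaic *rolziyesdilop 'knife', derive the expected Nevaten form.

Nevaten: *rolziyesdilop > rulziyesdilup > rulziyestilup > rulziyistilup > rulziyissilup  (by vowel merger, unconditioned shift, vowel merger, palatalisation)

rulziyissilup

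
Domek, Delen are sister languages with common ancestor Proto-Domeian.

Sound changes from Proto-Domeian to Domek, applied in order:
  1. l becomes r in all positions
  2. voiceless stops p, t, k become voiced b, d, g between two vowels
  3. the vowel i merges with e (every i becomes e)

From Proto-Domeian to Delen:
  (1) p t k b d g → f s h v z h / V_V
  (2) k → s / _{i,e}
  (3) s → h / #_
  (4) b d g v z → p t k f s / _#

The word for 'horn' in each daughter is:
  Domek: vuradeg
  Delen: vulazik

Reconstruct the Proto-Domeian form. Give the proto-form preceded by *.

*vuladig

Position 5: Domek has d, Delen has z. Taking the neighbouring segments as reconstructed: Domek d could go back to *t or *d; Delen z could go back to *d or *z — the one source consistent with every daughter is *d.
Position 3: Domek has r, Delen has l. Delen preserves l here (none of its changes turn any other segment into l), so the proto-segment is *l.
Verify the candidate proto-form against each daughter:
Domek: *vuladig
  vuladig → vuradig   [unconditioned shift]
  vuradig (rule 2 does not apply)
  vuradig → vuradeg   [vowel merger]
  giving Domek vuradeg.
Delen: start from *vuladig.
  rule 1 (intervocalic lenition): vuladig → vulazig
  rule 2: no change — vulazig
  rule 3: no change — vulazig
  rule 4 (final devoicing): vulazig → vulazik
  ⇒ Delen vulazik
*vuladig is the unique common source.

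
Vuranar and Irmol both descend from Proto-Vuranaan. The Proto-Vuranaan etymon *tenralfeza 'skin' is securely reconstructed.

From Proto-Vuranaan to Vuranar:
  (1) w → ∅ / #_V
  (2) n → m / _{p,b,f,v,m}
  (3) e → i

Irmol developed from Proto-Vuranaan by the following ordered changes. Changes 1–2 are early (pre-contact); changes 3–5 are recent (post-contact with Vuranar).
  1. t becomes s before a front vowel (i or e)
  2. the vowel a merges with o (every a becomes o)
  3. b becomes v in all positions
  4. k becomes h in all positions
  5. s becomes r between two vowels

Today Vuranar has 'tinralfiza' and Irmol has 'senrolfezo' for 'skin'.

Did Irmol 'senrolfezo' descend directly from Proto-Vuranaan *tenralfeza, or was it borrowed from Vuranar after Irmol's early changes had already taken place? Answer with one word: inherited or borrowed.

inherited

If inherited, *tenralfeza would pass through all of Irmol's changes:
Irmol: *tenralfeza
  tenralfeza → senralfeza   [palatalisation]
  senralfeza → senrolfezo   [vowel merger]
  senrolfezo (rule 3 does not apply)
  senrolfezo (rule 4 does not apply)
  senrolfezo (rule 5 does not apply)
  giving Irmol senrolfezo.
If borrowed from Vuranar 'tinralfiza' after the early changes, it would undergo only the recent ones:
  rule 3 (unconditioned shift): no change (tinralfiza)
  rule 4 (unconditioned shift): no change (tinralfiza)
  rule 5 (rhotacism): no change (tinralfiza)
  ⇒ as a loan: tinralfiza
Irmol 'senrolfezo' matches the inherited outcome exactly, so it is an inherited cognate, not a loan.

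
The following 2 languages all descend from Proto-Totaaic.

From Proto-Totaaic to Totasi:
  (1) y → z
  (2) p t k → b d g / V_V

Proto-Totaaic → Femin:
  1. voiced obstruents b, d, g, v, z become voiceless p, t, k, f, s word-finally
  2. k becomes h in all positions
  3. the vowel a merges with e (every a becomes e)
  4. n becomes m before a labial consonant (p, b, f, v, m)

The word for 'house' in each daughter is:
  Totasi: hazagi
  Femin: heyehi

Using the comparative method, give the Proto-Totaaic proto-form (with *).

Position 2: Totasi has a, Femin has e. Totasi preserves a here (none of its changes turn any other segment into a), so the proto-segment is *a.
Position 5: Totasi has g, Femin has h. Taking the neighbouring segments as reconstructed: Totasi g could go back to *k or *g; Femin h could go back to *k or *h — the one source consistent with every daughter is *k.
This points to *hayaki. Verify forward in each daughter:
Totasi: *hayaki
  hayaki → hazaki   [unconditioned shift]
  hazaki → hazagi   [intervocalic voicing]
  giving Totasi hazagi.
Femin: *hayaki > hayahi > heyehi  (by unconditioned shift, vowel merger)
*hayaki is the unique common source.

*hayaki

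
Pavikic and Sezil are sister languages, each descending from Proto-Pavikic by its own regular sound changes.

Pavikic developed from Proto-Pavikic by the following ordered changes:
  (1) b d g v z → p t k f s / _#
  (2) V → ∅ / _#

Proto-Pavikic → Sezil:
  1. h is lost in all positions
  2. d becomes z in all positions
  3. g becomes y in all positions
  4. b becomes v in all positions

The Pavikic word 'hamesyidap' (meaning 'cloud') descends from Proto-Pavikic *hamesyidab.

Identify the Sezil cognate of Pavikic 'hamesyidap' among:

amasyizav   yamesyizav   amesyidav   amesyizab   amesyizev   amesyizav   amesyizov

amesyizav

Sezil: start from *hamesyidab.
  rule 1 (h-loss): hamesyidab → amesyidab
  rule 2 (unconditioned shift): amesyidab → amesyizab
  rule 3: no change — amesyizab
  rule 4 (unconditioned shift): amesyizab → amesyizav
  ⇒ Sezil amesyizav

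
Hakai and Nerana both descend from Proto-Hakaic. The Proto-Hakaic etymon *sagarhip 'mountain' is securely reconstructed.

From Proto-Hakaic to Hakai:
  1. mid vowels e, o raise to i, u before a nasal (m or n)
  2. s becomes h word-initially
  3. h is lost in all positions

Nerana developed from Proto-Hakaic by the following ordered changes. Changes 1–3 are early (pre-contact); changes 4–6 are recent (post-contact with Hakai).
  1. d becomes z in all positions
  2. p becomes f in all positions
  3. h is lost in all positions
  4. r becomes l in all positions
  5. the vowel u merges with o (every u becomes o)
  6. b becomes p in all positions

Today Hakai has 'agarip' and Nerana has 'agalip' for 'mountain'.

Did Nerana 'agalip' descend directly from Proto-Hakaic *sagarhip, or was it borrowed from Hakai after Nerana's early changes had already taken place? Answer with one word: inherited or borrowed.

borrowed

If inherited, *sagarhip would pass through all of Nerana's changes:
Nerana: *sagarhip > sagarhif > sagarif > sagalif  (by unconditioned shift, h-loss, unconditioned shift)
If borrowed from Hakai 'agarip' after the early changes, it would undergo only the recent ones:
  rule 4 (unconditioned shift): agarip → agalip
  rule 5 (vowel merger): no change (agalip)
  rule 6 (unconditioned shift): no change (agalip)
  ⇒ as a loan: agalip
Nerana 'agalip' matches the loan outcome 'agalip', not the inherited 'sagalif' — it skipped the early Nerana changes, so it was borrowed from Hakai.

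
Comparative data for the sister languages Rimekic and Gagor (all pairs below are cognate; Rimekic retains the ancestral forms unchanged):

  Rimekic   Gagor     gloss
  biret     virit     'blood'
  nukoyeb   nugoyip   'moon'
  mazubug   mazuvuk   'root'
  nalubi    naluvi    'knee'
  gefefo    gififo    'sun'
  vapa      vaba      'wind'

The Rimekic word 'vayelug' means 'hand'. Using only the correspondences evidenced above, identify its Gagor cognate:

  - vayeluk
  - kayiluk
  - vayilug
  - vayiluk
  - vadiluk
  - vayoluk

vayiluk

biret ~ virit — Rimekic e corresponds to Gagor i after a consonant, before a consonant other than r, m, n, p, b, f, v.
mazubug ~ mazuvuk — Rimekic g corresponds to Gagor k word-finally.
Applying these to Rimekic 'vayelug':
  vayelug → vayilug   (e→i after a consonant, before a consonant other than r, m, n, p, b, f, v)
  vayilug → vayiluk   (g→k word-finally)
So the Gagor cognate is 'vayiluk'.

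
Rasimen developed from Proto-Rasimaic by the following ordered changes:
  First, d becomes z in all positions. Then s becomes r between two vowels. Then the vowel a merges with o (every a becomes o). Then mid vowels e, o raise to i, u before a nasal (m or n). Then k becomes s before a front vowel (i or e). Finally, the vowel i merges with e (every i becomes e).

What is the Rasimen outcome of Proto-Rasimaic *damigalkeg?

Rasimen: start from *damigalkeg.
  rule 1 (unconditioned shift): damigalkeg → zamigalkeg
  rule 2: no change — zamigalkeg
  rule 3 (vowel merger): zamigalkeg → zomigolkeg
  rule 4 (pre-nasal raising): zomigolkeg → zumigolkeg
  rule 5 (palatalisation): zumigolkeg → zumigolseg
  rule 6 (vowel merger): zumigolseg → zumegolseg
  ⇒ Rasimen zumegolseg

zumegolseg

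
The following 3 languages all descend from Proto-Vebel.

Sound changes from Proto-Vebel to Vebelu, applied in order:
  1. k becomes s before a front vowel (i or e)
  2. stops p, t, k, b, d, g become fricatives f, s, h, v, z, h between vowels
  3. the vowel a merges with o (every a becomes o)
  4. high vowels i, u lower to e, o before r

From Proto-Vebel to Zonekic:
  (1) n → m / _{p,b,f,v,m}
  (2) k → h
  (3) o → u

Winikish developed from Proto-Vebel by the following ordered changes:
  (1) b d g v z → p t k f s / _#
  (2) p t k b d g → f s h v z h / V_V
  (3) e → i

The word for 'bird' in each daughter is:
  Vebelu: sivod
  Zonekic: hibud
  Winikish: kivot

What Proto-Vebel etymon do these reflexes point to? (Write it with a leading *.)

Position 4: Vebelu has o, Zonekic has u, Winikish has o. Winikish preserves o here (none of its changes turn any other segment into o), so the proto-segment is *o.
Position 1: Vebelu has s, Zonekic has h, Winikish has k. Taking the neighbouring segments as reconstructed: Vebelu s could go back to *k or *s; Zonekic h could go back to *k or *h; Winikish k can only go back to *k — the one source consistent with every daughter is *k.
Position 5: Vebelu has d, Zonekic has d, Winikish has t. Vebelu preserves d here (none of its changes turn any other segment into d), so the proto-segment is *d.
This points to *kibod. Verify forward in each daughter:
Vebelu: *kibod > sibod > sivod  (by palatalisation, intervocalic lenition)
Zonekic: *kibod > hibod > hibud  (by unconditioned shift, vowel merger)
Winikish: start from *kibod.
  rule 1 (final devoicing): kibod → kibot
  rule 2 (intervocalic lenition): kibot → kivot
  rule 3: no change — kivot
  ⇒ Winikish kivot
*kibod is the unique common source.

*kibod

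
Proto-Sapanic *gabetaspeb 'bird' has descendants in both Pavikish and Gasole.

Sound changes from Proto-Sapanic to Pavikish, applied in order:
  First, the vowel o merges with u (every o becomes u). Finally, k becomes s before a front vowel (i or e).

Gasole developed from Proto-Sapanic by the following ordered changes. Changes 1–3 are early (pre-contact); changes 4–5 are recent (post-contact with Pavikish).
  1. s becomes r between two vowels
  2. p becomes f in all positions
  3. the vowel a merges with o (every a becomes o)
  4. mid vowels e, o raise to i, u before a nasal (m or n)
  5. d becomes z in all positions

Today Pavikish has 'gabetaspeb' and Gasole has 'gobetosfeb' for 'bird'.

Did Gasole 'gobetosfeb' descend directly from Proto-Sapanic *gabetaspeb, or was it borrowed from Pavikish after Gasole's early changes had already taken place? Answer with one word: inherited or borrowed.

If inherited, *gabetaspeb would pass through all of Gasole's changes:
Gasole: *gabetaspeb
  gabetaspeb (rule 1 does not apply)
  gabetaspeb → gabetasfeb   [unconditioned shift]
  gabetasfeb → gobetosfeb   [vowel merger]
  gobetosfeb (rule 4 does not apply)
  gobetosfeb (rule 5 does not apply)
  giving Gasole gobetosfeb.
If borrowed from Pavikish 'gabetaspeb' after the early changes, it would undergo only the recent ones:
  rule 4 (pre-nasal raising): no change (gabetaspeb)
  rule 5 (unconditioned shift): no change (gabetaspeb)
  ⇒ as a loan: gabetaspeb
Gasole 'gobetosfeb' matches the inherited outcome exactly, so it is an inherited cognate, not a loan.

inherited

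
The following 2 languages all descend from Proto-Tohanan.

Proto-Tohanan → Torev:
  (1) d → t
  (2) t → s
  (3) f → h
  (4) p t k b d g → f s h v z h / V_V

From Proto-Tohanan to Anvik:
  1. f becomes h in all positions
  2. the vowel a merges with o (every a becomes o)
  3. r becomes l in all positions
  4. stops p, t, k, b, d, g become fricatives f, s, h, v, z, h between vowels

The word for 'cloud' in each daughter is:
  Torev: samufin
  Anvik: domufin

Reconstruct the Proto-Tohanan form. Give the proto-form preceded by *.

Position 2: Torev has a, Anvik has o. Torev preserves a here (none of its changes turn any other segment into a), so the proto-segment is *a.
Position 1: Torev has s, Anvik has d. Anvik preserves d here (none of its changes turn any other segment into d), so the proto-segment is *d.
Continuing position by position gives *damupin; check it forward:
Torev: *damupin > tamupin > samupin > samufin  (by unconditioned shift, unconditioned shift, intervocalic lenition)
Anvik: *damupin > domupin > domufin  (by vowel merger, intervocalic lenition)
*damupin is the unique common source.

*damupin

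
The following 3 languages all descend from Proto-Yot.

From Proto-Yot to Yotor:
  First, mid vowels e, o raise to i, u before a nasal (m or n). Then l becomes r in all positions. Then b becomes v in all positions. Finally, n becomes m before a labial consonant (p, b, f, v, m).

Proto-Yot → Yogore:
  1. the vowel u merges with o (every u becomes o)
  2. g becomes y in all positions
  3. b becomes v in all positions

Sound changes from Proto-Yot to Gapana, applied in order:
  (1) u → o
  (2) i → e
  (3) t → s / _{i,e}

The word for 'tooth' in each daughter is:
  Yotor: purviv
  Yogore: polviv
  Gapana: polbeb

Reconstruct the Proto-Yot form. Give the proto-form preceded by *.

Position 3: Yotor has r, Yogore has l, Gapana has l. Yogore preserves l here (none of its changes turn any other segment into l), so the proto-segment is *l.
Position 4: Yotor has v, Yogore has v, Gapana has b. Gapana preserves b here (none of its changes turn any other segment into b), so the proto-segment is *b.
Position 2: Yotor has u, Yogore has o, Gapana has o. Taking the neighbouring segments as reconstructed: Yotor u can only go back to *u; Yogore o could go back to *o or *u; Gapana o could go back to *o or *u — the one source consistent with every daughter is *u.
This points to *pulbib. Verify forward in each daughter:
Yotor: start from *pulbib.
  rule 1: no change — pulbib
  rule 2 (unconditioned shift): pulbib → purbib
  rule 3 (unconditioned shift): purbib → purviv
  rule 4: no change — purviv
  ⇒ Yotor purviv
Yogore: start from *pulbib.
  rule 1 (vowel merger): pulbib → polbib
  rule 2: no change — polbib
  rule 3 (unconditioned shift): polbib → polviv
  ⇒ Yogore polviv
Gapana: *pulbib > polbib > polbeb  (by vowel merger, vowel merger)
Only *pulbib yields all of Yotor purviv, Yogore polviv, Gapana polbeb.

*pulbib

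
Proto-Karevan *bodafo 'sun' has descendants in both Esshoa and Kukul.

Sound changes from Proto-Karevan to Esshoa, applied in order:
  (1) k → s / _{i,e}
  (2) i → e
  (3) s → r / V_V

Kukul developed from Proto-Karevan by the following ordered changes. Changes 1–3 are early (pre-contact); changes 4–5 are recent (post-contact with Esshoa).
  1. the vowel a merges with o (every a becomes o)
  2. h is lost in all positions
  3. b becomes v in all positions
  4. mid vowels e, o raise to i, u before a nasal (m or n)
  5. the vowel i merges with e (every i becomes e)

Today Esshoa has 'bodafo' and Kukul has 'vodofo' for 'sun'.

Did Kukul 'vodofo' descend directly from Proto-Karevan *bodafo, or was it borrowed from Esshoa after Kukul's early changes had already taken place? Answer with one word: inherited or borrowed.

inherited

If inherited, *bodafo would pass through all of Kukul's changes:
Kukul: *bodafo > bodofo > vodofo  (by vowel merger, unconditioned shift)
If borrowed from Esshoa 'bodafo' after the early changes, it would undergo only the recent ones:
  rule 4 (pre-nasal raising): no change (bodafo)
  rule 5 (vowel merger): no change (bodafo)
  ⇒ as a loan: bodafo
Kukul 'vodofo' matches the inherited outcome exactly, so it is an inherited cognate, not a loan.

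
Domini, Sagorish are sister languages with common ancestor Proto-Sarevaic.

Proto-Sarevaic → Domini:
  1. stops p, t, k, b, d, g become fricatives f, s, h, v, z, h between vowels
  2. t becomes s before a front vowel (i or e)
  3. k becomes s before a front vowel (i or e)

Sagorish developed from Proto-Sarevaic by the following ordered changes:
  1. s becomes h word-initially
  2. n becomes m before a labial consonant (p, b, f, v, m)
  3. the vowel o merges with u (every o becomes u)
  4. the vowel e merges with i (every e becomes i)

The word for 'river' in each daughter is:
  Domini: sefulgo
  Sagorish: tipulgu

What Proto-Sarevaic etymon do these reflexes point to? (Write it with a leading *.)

*tepulgo

Position 1: Domini has s, Sagorish has t. Sagorish preserves t here (none of its changes turn any other segment into t), so the proto-segment is *t.
Position 7: Domini has o, Sagorish has u. Domini preserves o here (none of its changes turn any other segment into o), so the proto-segment is *o.
Position 2: Domini has e, Sagorish has i. Domini preserves e here (none of its changes turn any other segment into e), so the proto-segment is *e.
Verify the candidate proto-form against each daughter:
Domini: *tepulgo
  tepulgo → tefulgo   [intervocalic lenition]
  tefulgo → sefulgo   [palatalisation]
  sefulgo (rule 3 does not apply)
  giving Domini sefulgo.
Sagorish: start from *tepulgo.
  rule 1: no change — tepulgo
  rule 2: no change — tepulgo
  rule 3 (vowel merger): tepulgo → tepulgu
  rule 4 (vowel merger): tepulgu → tipulgu
  ⇒ Sagorish tipulgu
No other proto-form is consistent with every reflex, so the reconstruction is *tepulgo.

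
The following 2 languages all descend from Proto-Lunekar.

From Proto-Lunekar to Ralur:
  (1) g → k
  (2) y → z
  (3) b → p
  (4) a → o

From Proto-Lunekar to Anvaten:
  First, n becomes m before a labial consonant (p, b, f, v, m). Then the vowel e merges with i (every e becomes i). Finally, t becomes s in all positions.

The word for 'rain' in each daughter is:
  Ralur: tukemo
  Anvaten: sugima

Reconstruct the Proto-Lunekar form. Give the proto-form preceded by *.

Position 6: Ralur has o, Anvaten has a. Anvaten preserves a here (none of its changes turn any other segment into a), so the proto-segment is *a.
Position 3: Ralur has k, Anvaten has g. Anvaten preserves g here (none of its changes turn any other segment into g), so the proto-segment is *g.
Position 1: Ralur has t, Anvaten has s. Ralur preserves t here (none of its changes turn any other segment into t), so the proto-segment is *t.
This points to *tugema. Verify forward in each daughter:
Ralur: *tugema
  tugema → tukema   [unconditioned shift]
  tukema (rule 2 does not apply)
  tukema (rule 3 does not apply)
  tukema → tukemo   [vowel merger]
  giving Ralur tukemo.
Anvaten: *tugema
  tugema (rule 1 does not apply)
  tugema → tugima   [vowel merger]
  tugima → sugima   [unconditioned shift]
  giving Anvaten sugima.
No other proto-form is consistent with every reflex, so the reconstruction is *tugema.

*tugema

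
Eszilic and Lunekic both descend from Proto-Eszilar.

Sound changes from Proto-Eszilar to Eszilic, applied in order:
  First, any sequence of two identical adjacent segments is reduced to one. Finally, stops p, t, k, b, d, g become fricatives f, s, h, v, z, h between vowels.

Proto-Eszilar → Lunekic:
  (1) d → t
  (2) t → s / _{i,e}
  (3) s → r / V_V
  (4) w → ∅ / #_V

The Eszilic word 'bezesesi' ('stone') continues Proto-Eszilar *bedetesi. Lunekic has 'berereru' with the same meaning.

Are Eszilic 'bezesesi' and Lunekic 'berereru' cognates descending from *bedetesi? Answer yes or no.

Derive the expected Lunekic reflex of *bedetesi:
Lunekic: start from *bedetesi.
  rule 1 (unconditioned shift): bedetesi → betetesi
  rule 2 (palatalisation): betetesi → besesesi
  rule 3 (rhotacism): besesesi → berereri
  rule 4: no change — berereri
  ⇒ Lunekic berereri
The regular Lunekic reflex would be 'berereri', but the attested form is 'berereru'. The correspondence is irregular, so they are not cognates (the Lunekic form has a different source).

no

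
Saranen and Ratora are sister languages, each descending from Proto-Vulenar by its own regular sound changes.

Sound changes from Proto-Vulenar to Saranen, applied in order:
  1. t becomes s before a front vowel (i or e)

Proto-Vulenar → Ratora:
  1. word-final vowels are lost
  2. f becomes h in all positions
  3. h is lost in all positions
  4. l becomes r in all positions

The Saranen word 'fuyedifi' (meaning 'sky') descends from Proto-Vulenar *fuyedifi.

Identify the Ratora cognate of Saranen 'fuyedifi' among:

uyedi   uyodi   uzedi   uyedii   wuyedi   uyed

uyedi

Ratora: *fuyedifi > fuyedif > huyedih > uyedi  (by apocope, unconditioned shift, h-loss)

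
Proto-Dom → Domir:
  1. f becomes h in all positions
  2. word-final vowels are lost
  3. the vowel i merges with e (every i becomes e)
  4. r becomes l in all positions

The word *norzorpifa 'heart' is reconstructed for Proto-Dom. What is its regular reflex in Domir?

Domir: *norzorpifa
  norzorpifa → norzorpiha   [unconditioned shift]
  norzorpiha → norzorpih   [apocope]
  norzorpih → norzorpeh   [vowel merger]
  norzorpeh → nolzolpeh   [unconditioned shift]
  giving Domir nolzolpeh.

nolzolpeh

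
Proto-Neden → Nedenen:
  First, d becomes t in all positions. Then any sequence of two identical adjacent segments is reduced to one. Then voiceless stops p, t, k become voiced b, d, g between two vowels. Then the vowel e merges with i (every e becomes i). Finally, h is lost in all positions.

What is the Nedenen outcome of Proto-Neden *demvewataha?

Nedenen: *demvewataha
  demvewataha → temvewataha   [unconditioned shift]
  temvewataha (rule 2 does not apply)
  temvewataha → temvewadaha   [intervocalic voicing]
  temvewadaha → timviwadaha   [vowel merger]
  timviwadaha → timviwadaa   [h-loss]
  giving Nedenen timviwadaa.

timviwadaa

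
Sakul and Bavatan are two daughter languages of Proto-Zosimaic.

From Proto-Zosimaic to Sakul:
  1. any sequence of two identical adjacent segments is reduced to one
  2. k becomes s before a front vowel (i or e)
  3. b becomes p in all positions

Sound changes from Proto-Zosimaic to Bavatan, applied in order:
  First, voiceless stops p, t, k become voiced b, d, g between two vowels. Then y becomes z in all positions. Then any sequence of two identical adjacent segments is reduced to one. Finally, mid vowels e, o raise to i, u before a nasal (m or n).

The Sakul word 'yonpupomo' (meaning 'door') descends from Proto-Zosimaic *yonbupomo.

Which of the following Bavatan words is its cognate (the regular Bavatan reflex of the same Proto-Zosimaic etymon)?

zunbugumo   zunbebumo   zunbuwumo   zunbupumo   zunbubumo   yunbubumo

zunbubumo

Bavatan: *yonbupomo
  yonbupomo → yonbubomo   [intervocalic voicing]
  yonbubomo → zonbubomo   [unconditioned shift]
  zonbubomo (rule 3 does not apply)
  zonbubomo → zunbubumo   [pre-nasal raising]
  giving Bavatan zunbubumo.
The other candidates each miss or misapply at least one Bavatan change.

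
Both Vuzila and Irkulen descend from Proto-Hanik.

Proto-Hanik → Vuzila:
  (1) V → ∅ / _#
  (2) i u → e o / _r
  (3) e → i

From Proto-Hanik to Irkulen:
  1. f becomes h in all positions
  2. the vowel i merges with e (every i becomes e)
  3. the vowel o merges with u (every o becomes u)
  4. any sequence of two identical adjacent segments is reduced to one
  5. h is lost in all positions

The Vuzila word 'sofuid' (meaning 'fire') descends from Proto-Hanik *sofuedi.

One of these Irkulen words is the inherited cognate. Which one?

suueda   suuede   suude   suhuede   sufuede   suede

Irkulen: *sofuedi > sohuedi > sohuede > suhuede > suuede  (by unconditioned shift, vowel merger, vowel merger, h-loss)
Among the options, 'suuede' alone shows every Irkulen change applied in order.

suuede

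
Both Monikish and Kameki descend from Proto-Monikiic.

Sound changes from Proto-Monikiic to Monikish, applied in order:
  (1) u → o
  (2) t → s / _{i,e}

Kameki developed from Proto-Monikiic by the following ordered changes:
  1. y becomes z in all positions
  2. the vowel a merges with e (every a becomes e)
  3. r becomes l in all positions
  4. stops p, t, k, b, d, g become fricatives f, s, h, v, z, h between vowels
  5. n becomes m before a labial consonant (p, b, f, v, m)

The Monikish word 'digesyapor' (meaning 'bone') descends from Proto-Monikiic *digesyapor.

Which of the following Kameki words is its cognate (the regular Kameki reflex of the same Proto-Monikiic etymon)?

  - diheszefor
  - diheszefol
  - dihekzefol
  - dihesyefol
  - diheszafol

Kameki: start from *digesyapor.
  rule 1 (unconditioned shift): digesyapor → digeszapor
  rule 2 (vowel merger): digeszapor → digeszepor
  rule 3 (unconditioned shift): digeszepor → digeszepol
  rule 4 (intervocalic lenition): digeszepol → diheszefol
  rule 5: no change — diheszefol
  ⇒ Kameki diheszefol
Among the options, 'diheszefol' alone shows every Kameki change applied in order.

diheszefol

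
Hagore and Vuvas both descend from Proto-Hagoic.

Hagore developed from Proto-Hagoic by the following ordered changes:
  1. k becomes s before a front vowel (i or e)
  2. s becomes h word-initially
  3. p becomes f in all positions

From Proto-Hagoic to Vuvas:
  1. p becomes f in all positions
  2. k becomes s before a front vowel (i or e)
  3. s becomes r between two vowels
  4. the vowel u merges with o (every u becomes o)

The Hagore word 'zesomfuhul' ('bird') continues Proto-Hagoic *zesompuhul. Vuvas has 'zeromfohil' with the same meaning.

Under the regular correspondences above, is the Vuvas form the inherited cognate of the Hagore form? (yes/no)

no

Derive the expected Vuvas reflex of *zesompuhul:
Vuvas: start from *zesompuhul.
  rule 1 (unconditioned shift): zesompuhul → zesomfuhul
  rule 2: no change — zesomfuhul
  rule 3 (rhotacism): zesomfuhul → zeromfuhul
  rule 4 (vowel merger): zeromfuhul → zeromfohol
  ⇒ Vuvas zeromfohol
The regular Vuvas reflex would be 'zeromfohol', but the attested form is 'zeromfohil'. The correspondence is irregular, so they are not cognates (the Vuvas form has a different source).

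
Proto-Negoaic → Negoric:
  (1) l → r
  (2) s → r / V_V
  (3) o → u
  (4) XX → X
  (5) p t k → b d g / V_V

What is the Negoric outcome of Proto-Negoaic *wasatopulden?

waraduburden

Negoric: start from *wasatopulden.
  rule 1 (unconditioned shift): wasatopulden → wasatopurden
  rule 2 (rhotacism): wasatopurden → waratopurden
  rule 3 (vowel merger): waratopurden → waratupurden
  rule 4: no change — waratupurden
  rule 5 (intervocalic voicing): waratupurden → waraduburden
  ⇒ Negoric waraduburden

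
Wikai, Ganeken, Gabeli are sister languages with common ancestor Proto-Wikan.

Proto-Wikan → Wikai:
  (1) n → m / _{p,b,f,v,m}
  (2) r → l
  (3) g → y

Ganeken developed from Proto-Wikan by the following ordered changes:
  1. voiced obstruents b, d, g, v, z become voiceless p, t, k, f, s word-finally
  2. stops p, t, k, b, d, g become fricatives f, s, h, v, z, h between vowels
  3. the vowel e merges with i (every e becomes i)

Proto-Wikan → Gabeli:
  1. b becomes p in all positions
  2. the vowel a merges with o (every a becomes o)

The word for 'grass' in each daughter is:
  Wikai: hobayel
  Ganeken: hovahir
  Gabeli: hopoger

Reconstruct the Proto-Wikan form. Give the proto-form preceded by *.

Position 5: Wikai has y, Ganeken has h, Gabeli has g. Gabeli preserves g here (none of its changes turn any other segment into g), so the proto-segment is *g.
Position 7: Wikai has l, Ganeken has r, Gabeli has r. Ganeken preserves r here (none of its changes turn any other segment into r), so the proto-segment is *r.
Verify the candidate proto-form against each daughter:
Wikai: start from *hobager.
  rule 1: no change — hobager
  rule 2 (unconditioned shift): hobager → hobagel
  rule 3 (unconditioned shift): hobagel → hobayel
  ⇒ Wikai hobayel
Ganeken: *hobager > hovaher > hovahir  (by intervocalic lenition, vowel merger)
Gabeli: *hobager
  hobager → hopager   [unconditioned shift]
  hopager → hopoger   [vowel merger]
  giving Gabeli hopoger.
No other proto-form is consistent with every reflex, so the reconstruction is *hobager.

*hobager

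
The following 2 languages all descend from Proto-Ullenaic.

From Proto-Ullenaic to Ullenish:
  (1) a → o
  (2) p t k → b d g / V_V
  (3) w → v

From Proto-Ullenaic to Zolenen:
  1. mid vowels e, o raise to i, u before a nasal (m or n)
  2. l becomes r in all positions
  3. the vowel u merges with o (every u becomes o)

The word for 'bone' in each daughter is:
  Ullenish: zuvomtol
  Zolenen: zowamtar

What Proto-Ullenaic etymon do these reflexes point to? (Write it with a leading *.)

Position 3: Ullenish has v, Zolenen has w. Zolenen preserves w here (none of its changes turn any other segment into w), so the proto-segment is *w.
Position 7: Ullenish has o, Zolenen has a. Zolenen preserves a here (none of its changes turn any other segment into a), so the proto-segment is *a.
Verify the candidate proto-form against each daughter:
Ullenish: start from *zuwamtal.
  rule 1 (vowel merger): zuwamtal → zuwomtol
  rule 2: no change — zuwomtol
  rule 3 (unconditioned shift): zuwomtol → zuvomtol
  ⇒ Ullenish zuvomtol
Zolenen: *zuwamtal > zuwamtar > zowamtar  (by unconditioned shift, vowel merger)
Only *zuwamtal yields all of Ullenish zuvomtol, Zolenen zowamtar.

*zuwamtal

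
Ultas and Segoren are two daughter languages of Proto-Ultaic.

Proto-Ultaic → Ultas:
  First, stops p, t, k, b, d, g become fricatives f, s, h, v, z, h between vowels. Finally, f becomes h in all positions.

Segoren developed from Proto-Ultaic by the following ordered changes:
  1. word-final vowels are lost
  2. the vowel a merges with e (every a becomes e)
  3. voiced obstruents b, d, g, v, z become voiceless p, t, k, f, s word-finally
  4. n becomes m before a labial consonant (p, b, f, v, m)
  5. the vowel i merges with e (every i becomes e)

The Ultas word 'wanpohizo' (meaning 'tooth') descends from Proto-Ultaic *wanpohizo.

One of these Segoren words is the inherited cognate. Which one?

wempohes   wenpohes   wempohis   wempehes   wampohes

Segoren: start from *wanpohizo.
  rule 1 (apocope): wanpohizo → wanpohiz
  rule 2 (vowel merger): wanpohiz → wenpohiz
  rule 3 (final devoicing): wenpohiz → wenpohis
  rule 4 (nasal place assimilation): wenpohis → wempohis
  rule 5 (vowel merger): wempohis → wempohes
  ⇒ Segoren wempohes
Among the options, 'wempohes' alone shows every Segoren change applied in order.

wempohes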